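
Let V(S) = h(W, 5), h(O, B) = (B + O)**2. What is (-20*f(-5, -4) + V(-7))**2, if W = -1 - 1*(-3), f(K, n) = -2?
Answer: 7921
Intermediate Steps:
W = 2 (W = -1 + 3 = 2)
V(S) = 49 (V(S) = (5 + 2)**2 = 7**2 = 49)
(-20*f(-5, -4) + V(-7))**2 = (-20*(-2) + 49)**2 = (40 + 49)**2 = 89**2 = 7921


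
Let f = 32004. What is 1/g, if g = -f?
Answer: -1/32004 ≈ -3.1246e-5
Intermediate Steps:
g = -32004 (g = -1*32004 = -32004)
1/g = 1/(-32004) = -1/32004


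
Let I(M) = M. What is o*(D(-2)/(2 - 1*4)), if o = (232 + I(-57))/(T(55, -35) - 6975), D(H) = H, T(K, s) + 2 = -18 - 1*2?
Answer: -175/6997 ≈ -0.025011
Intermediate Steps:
T(K, s) = -22 (T(K, s) = -2 + (-18 - 1*2) = -2 + (-18 - 2) = -2 - 20 = -22)
o = -175/6997 (o = (232 - 57)/(-22 - 6975) = 175/(-6997) = 175*(-1/6997) = -175/6997 ≈ -0.025011)
o*(D(-2)/(2 - 1*4)) = -(-350)/(6997*(2 - 1*4)) = -(-350)/(6997*(2 - 4)) = -(-350)/(6997*(-2)) = -(-350)*(-1)/(6997*2) = -175/6997*1 = -175/6997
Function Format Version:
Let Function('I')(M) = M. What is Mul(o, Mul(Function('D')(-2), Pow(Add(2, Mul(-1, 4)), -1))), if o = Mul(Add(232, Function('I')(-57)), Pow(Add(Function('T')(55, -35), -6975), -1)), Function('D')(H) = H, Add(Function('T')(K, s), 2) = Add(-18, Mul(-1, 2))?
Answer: Rational(-175, 6997) ≈ -0.025011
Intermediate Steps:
Function('T')(K, s) = -22 (Function('T')(K, s) = Add(-2, Add(-18, Mul(-1, 2))) = Add(-2, Add(-18, -2)) = Add(-2, -20) = -22)
o = Rational(-175, 6997) (o = Mul(Add(232, -57), Pow(Add(-22, -6975), -1)) = Mul(175, Pow(-6997, -1)) = Mul(175, Rational(-1, 6997)) = Rational(-175, 6997) ≈ -0.025011)
Mul(o, Mul(Function('D')(-2), Pow(Add(2, Mul(-1, 4)), -1))) = Mul(Rational(-175, 6997), Mul(-2, Pow(Add(2, Mul(-1, 4)), -1))) = Mul(Rational(-175, 6997), Mul(-2, Pow(Add(2, -4), -1))) = Mul(Rational(-175, 6997), Mul(-2, Pow(-2, -1))) = Mul(Rational(-175, 6997), Mul(-2, Rational(-1, 2))) = Mul(Rational(-175, 6997), 1) = Rational(-175, 6997)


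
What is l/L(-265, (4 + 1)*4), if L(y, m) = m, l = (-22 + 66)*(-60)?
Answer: -132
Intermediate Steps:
l = -2640 (l = 44*(-60) = -2640)
l/L(-265, (4 + 1)*4) = -2640*1/(4*(4 + 1)) = -2640/(5*4) = -2640/20 = -2640*1/20 = -132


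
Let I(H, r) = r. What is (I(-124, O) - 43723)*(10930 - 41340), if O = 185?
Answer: 1323990580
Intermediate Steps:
(I(-124, O) - 43723)*(10930 - 41340) = (185 - 43723)*(10930 - 41340) = -43538*(-30410) = 1323990580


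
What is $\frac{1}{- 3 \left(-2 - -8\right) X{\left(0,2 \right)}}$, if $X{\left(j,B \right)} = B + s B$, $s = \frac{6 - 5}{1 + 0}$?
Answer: $- \frac{1}{72} \approx -0.013889$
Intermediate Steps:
$s = 1$ ($s = 1 \cdot 1^{-1} = 1 \cdot 1 = 1$)
$X{\left(j,B \right)} = 2 B$ ($X{\left(j,B \right)} = B + 1 B = B + B = 2 B$)
$\frac{1}{- 3 \left(-2 - -8\right) X{\left(0,2 \right)}} = \frac{1}{- 3 \left(-2 - -8\right) 2 \cdot 2} = \frac{1}{- 3 \left(-2 + 8\right) 4} = \frac{1}{\left(-3\right) 6 \cdot 4} = \frac{1}{\left(-18\right) 4} = \frac{1}{-72} = - \frac{1}{72}$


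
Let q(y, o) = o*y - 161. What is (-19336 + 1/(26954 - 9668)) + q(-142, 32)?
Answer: -415572725/17286 ≈ -24041.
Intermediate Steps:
q(y, o) = -161 + o*y
(-19336 + 1/(26954 - 9668)) + q(-142, 32) = (-19336 + 1/(26954 - 9668)) + (-161 + 32*(-142)) = (-19336 + 1/17286) + (-161 - 4544) = (-19336 + 1/17286) - 4705 = -334242095/17286 - 4705 = -415572725/17286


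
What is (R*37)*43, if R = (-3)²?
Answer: 14319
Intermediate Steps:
R = 9
(R*37)*43 = (9*37)*43 = 333*43 = 14319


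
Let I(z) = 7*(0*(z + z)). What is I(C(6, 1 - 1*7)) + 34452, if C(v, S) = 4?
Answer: 34452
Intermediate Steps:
I(z) = 0 (I(z) = 7*(0*(2*z)) = 7*0 = 0)
I(C(6, 1 - 1*7)) + 34452 = 0 + 34452 = 34452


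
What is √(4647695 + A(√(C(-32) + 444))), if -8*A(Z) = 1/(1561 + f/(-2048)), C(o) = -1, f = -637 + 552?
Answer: √47503589210925815127/3197013 ≈ 2155.9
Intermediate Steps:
f = -85
A(Z) = -256/3197013 (A(Z) = -1/(8*(1561 - 85/(-2048))) = -1/(8*(1561 - 85*(-1/2048))) = -1/(8*(1561 + 85/2048)) = -1/(8*3197013/2048) = -⅛*2048/3197013 = -256/3197013)
√(4647695 + A(√(C(-32) + 444))) = √(4647695 - 256/3197013) = √(14858741334779/3197013) = √47503589210925815127/3197013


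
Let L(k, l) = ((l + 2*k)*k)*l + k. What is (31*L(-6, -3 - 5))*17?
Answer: -509082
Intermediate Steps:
L(k, l) = k + k*l*(l + 2*k) (L(k, l) = (k*(l + 2*k))*l + k = k*l*(l + 2*k) + k = k + k*l*(l + 2*k))
(31*L(-6, -3 - 5))*17 = (31*(-6*(1 + (-3 - 5)² + 2*(-6)*(-3 - 5))))*17 = (31*(-6*(1 + (-8)² + 2*(-6)*(-8))))*17 = (31*(-6*(1 + 64 + 96)))*17 = (31*(-6*161))*17 = (31*(-966))*17 = -29946*17 = -509082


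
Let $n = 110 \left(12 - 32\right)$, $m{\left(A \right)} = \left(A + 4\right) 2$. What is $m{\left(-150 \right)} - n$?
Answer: $1908$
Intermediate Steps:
$m{\left(A \right)} = 8 + 2 A$ ($m{\left(A \right)} = \left(4 + A\right) 2 = 8 + 2 A$)
$n = -2200$ ($n = 110 \left(-20\right) = -2200$)
$m{\left(-150 \right)} - n = \left(8 + 2 \left(-150\right)\right) - -2200 = \left(8 - 300\right) + 2200 = -292 + 2200 = 1908$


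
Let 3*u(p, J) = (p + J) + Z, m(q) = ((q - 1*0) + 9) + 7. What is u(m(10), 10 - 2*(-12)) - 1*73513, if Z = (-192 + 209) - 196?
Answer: -220658/3 ≈ -73553.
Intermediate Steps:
m(q) = 16 + q (m(q) = ((q + 0) + 9) + 7 = (q + 9) + 7 = (9 + q) + 7 = 16 + q)
Z = -179 (Z = 17 - 196 = -179)
u(p, J) = -179/3 + J/3 + p/3 (u(p, J) = ((p + J) - 179)/3 = ((J + p) - 179)/3 = (-179 + J + p)/3 = -179/3 + J/3 + p/3)
u(m(10), 10 - 2*(-12)) - 1*73513 = (-179/3 + (10 - 2*(-12))/3 + (16 + 10)/3) - 1*73513 = (-179/3 + (10 + 24)/3 + (⅓)*26) - 73513 = (-179/3 + (⅓)*34 + 26/3) - 73513 = (-179/3 + 34/3 + 26/3) - 73513 = -119/3 - 73513 = -220658/3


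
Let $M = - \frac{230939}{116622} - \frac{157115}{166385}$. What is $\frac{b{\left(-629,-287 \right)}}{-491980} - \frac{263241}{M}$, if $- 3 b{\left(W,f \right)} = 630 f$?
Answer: $\frac{2956487991885289497}{32845656184846} \approx 90012.0$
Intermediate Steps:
$M = - \frac{11349570209}{3880830294}$ ($M = \left(-230939\right) \frac{1}{116622} - \frac{31423}{33277} = - \frac{230939}{116622} - \frac{31423}{33277} = - \frac{11349570209}{3880830294} \approx -2.9245$)
$b{\left(W,f \right)} = - 210 f$ ($b{\left(W,f \right)} = - \frac{630 f}{3} = - 210 f$)
$\frac{b{\left(-629,-287 \right)}}{-491980} - \frac{263241}{M} = \frac{\left(-210\right) \left(-287\right)}{-491980} - \frac{263241}{- \frac{11349570209}{3880830294}} = 60270 \left(- \frac{1}{491980}\right) - - \frac{1021593647422854}{11349570209} = - \frac{6027}{49198} + \frac{1021593647422854}{11349570209} = \frac{2956487991885289497}{32845656184846}$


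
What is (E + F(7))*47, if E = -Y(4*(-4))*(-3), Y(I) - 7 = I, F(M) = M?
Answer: -940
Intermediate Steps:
Y(I) = 7 + I
E = -27 (E = -(7 + 4*(-4))*(-3) = -(7 - 16)*(-3) = -1*(-9)*(-3) = 9*(-3) = -27)
(E + F(7))*47 = (-27 + 7)*47 = -20*47 = -940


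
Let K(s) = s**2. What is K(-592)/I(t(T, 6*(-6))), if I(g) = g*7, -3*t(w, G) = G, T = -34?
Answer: 87616/21 ≈ 4172.2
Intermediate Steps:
t(w, G) = -G/3
I(g) = 7*g
K(-592)/I(t(T, 6*(-6))) = (-592)**2/((7*(-2*(-6)))) = 350464/((7*(-1/3*(-36)))) = 350464/((7*12)) = 350464/84 = 350464*(1/84) = 87616/21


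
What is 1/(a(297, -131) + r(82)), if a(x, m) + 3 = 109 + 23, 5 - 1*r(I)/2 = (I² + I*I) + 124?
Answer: -1/27005 ≈ -3.7030e-5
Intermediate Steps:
r(I) = -238 - 4*I² (r(I) = 10 - 2*((I² + I*I) + 124) = 10 - 2*((I² + I²) + 124) = 10 - 2*(2*I² + 124) = 10 - 2*(124 + 2*I²) = 10 + (-248 - 4*I²) = -238 - 4*I²)
a(x, m) = 129 (a(x, m) = -3 + (109 + 23) = -3 + 132 = 129)
1/(a(297, -131) + r(82)) = 1/(129 + (-238 - 4*82²)) = 1/(129 + (-238 - 4*6724)) = 1/(129 + (-238 - 26896)) = 1/(129 - 27134) = 1/(-27005) = -1/27005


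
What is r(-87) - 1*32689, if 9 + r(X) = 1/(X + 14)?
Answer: -2386955/73 ≈ -32698.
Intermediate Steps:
r(X) = -9 + 1/(14 + X) (r(X) = -9 + 1/(X + 14) = -9 + 1/(14 + X))
r(-87) - 1*32689 = (-125 - 9*(-87))/(14 - 87) - 1*32689 = (-125 + 783)/(-73) - 32689 = -1/73*658 - 32689 = -658/73 - 32689 = -2386955/73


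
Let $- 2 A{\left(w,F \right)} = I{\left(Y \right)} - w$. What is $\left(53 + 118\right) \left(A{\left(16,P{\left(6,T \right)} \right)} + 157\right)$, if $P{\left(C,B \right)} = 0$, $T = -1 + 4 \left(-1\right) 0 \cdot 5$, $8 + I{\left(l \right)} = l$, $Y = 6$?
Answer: $28386$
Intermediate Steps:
$I{\left(l \right)} = -8 + l$
$T = -1$ ($T = -1 + 4 \cdot 0 \cdot 5 = -1 + 4 \cdot 0 = -1 + 0 = -1$)
$A{\left(w,F \right)} = 1 + \frac{w}{2}$ ($A{\left(w,F \right)} = - \frac{\left(-8 + 6\right) - w}{2} = - \frac{-2 - w}{2} = 1 + \frac{w}{2}$)
$\left(53 + 118\right) \left(A{\left(16,P{\left(6,T \right)} \right)} + 157\right) = \left(53 + 118\right) \left(\left(1 + \frac{1}{2} \cdot 16\right) + 157\right) = 171 \left(\left(1 + 8\right) + 157\right) = 171 \left(9 + 157\right) = 171 \cdot 166 = 28386$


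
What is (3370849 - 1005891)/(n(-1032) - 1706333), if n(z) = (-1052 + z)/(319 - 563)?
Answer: -72131219/52042896 ≈ -1.3860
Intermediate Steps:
n(z) = 263/61 - z/244 (n(z) = (-1052 + z)/(-244) = (-1052 + z)*(-1/244) = 263/61 - z/244)
(3370849 - 1005891)/(n(-1032) - 1706333) = (3370849 - 1005891)/((263/61 - 1/244*(-1032)) - 1706333) = 2364958/((263/61 + 258/61) - 1706333) = 2364958/(521/61 - 1706333) = 2364958/(-104085792/61) = 2364958*(-61/104085792) = -72131219/52042896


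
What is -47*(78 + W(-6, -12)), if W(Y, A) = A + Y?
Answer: -2820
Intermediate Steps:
-47*(78 + W(-6, -12)) = -47*(78 + (-12 - 6)) = -47*(78 - 18) = -47*60 = -2820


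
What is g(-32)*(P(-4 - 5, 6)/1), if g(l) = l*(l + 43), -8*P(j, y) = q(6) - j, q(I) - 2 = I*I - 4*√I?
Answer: 2068 - 176*√6 ≈ 1636.9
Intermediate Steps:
q(I) = 2 + I² - 4*√I (q(I) = 2 + (I*I - 4*√I) = 2 + (I² - 4*√I) = 2 + I² - 4*√I)
P(j, y) = -19/4 + √6/2 + j/8 (P(j, y) = -((2 + 6² - 4*√6) - j)/8 = -((2 + 36 - 4*√6) - j)/8 = -((38 - 4*√6) - j)/8 = -(38 - j - 4*√6)/8 = -19/4 + √6/2 + j/8)
g(l) = l*(43 + l)
g(-32)*(P(-4 - 5, 6)/1) = (-32*(43 - 32))*((-19/4 + √6/2 + (-4 - 5)/8)/1) = (-32*11)*((-19/4 + √6/2 + (⅛)*(-9))*1) = -352*(-19/4 + √6/2 - 9/8) = -352*(-47/8 + √6/2) = 2068 - 176*√6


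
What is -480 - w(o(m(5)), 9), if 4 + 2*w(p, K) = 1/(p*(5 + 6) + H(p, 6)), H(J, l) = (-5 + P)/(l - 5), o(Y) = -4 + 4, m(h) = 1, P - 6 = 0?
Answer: -957/2 ≈ -478.50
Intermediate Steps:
P = 6 (P = 6 + 0 = 6)
o(Y) = 0
H(J, l) = 1/(-5 + l) (H(J, l) = (-5 + 6)/(l - 5) = 1/(-5 + l))
w(p, K) = -2 + 1/(2*(1 + 11*p)) (w(p, K) = -2 + 1/(2*(p*(5 + 6) + 1/(-5 + 6))) = -2 + 1/(2*(p*11 + 1/1)) = -2 + 1/(2*(11*p + 1)) = -2 + 1/(2*(1 + 11*p)))
-480 - w(o(m(5)), 9) = -480 - (-3 - 44*0)/(2*(1 + 11*0)) = -480 - (-3 + 0)/(2*(1 + 0)) = -480 - (-3)/(2*1) = -480 - (-3)/2 = -480 - 1*(-3/2) = -480 + 3/2 = -957/2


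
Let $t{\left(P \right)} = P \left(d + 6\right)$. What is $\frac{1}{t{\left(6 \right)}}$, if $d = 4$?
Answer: $\frac{1}{60} \approx 0.016667$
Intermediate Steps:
$t{\left(P \right)} = 10 P$ ($t{\left(P \right)} = P \left(4 + 6\right) = P 10 = 10 P$)
$\frac{1}{t{\left(6 \right)}} = \frac{1}{10 \cdot 6} = \frac{1}{60}$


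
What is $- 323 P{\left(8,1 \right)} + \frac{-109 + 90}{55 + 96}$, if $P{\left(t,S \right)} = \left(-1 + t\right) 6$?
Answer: $- \frac{2048485}{151} \approx -13566.0$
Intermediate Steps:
$P{\left(t,S \right)} = -6 + 6 t$
$- 323 P{\left(8,1 \right)} + \frac{-109 + 90}{55 + 96} = - 323 \left(-6 + 6 \cdot 8\right) + \frac{-109 + 90}{55 + 96} = - 323 \left(-6 + 48\right) - \frac{19}{151} = \left(-323\right) 42 - \frac{19}{151} = -13566 - \frac{19}{151} = - \frac{2048485}{151}$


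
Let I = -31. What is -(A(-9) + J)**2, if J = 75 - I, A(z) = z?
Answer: -9409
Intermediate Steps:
J = 106 (J = 75 - 1*(-31) = 75 + 31 = 106)
-(A(-9) + J)**2 = -(-9 + 106)**2 = -1*97**2 = -1*9409 = -9409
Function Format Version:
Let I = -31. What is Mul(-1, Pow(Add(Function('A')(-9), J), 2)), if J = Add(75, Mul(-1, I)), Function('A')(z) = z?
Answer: -9409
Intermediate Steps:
J = 106 (J = Add(75, Mul(-1, -31)) = Add(75, 31) = 106)
Mul(-1, Pow(Add(Function('A')(-9), J), 2)) = Mul(-1, Pow(Add(-9, 106), 2)) = Mul(-1, Pow(97, 2)) = Mul(-1, 9409) = -9409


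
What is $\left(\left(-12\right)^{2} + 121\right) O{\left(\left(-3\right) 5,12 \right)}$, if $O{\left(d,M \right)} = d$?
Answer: $-3975$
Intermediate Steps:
$\left(\left(-12\right)^{2} + 121\right) O{\left(\left(-3\right) 5,12 \right)} = \left(\left(-12\right)^{2} + 121\right) \left(\left(-3\right) 5\right) = \left(144 + 121\right) \left(-15\right) = 265 \left(-15\right) = -3975$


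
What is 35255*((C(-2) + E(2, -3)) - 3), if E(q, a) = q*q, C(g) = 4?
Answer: 176275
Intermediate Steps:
E(q, a) = q²
35255*((C(-2) + E(2, -3)) - 3) = 35255*((4 + 2²) - 3) = 35255*((4 + 4) - 3) = 35255*(8 - 3) = 35255*5 = 176275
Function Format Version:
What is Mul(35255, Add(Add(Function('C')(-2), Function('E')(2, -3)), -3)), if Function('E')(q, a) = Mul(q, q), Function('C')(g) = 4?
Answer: 176275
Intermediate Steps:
Function('E')(q, a) = Pow(q, 2)
Mul(35255, Add(Add(Function('C')(-2), Function('E')(2, -3)), -3)) = Mul(35255, Add(Add(4, Pow(2, 2)), -3)) = Mul(35255, Add(Add(4, 4), -3)) = Mul(35255, Add(8, -3)) = Mul(35255, 5) = 176275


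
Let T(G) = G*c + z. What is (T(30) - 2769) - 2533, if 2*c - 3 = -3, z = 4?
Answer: -5298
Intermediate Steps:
c = 0 (c = 3/2 + (½)*(-3) = 3/2 - 3/2 = 0)
T(G) = 4 (T(G) = G*0 + 4 = 0 + 4 = 4)
(T(30) - 2769) - 2533 = (4 - 2769) - 2533 = -2765 - 2533 = -5298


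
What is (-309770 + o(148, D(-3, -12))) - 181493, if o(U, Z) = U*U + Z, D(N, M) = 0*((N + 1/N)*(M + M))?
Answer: -469359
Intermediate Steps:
D(N, M) = 0 (D(N, M) = 0*((N + 1/N)*(2*M)) = 0*(2*M*(N + 1/N)) = 0)
o(U, Z) = Z + U**2 (o(U, Z) = U**2 + Z = Z + U**2)
(-309770 + o(148, D(-3, -12))) - 181493 = (-309770 + (0 + 148**2)) - 181493 = (-309770 + (0 + 21904)) - 181493 = (-309770 + 21904) - 181493 = -287866 - 181493 = -469359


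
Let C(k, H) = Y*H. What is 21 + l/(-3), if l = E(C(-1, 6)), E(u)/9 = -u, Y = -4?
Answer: -51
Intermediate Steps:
C(k, H) = -4*H
E(u) = -9*u (E(u) = 9*(-u) = -9*u)
l = 216 (l = -(-36)*6 = -9*(-24) = 216)
21 + l/(-3) = 21 + 216/(-3) = 21 + 216*(-1/3) = 21 - 72 = -51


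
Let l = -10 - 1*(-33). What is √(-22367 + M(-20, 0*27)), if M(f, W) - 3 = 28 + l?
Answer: I*√22313 ≈ 149.38*I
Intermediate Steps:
l = 23 (l = -10 + 33 = 23)
M(f, W) = 54 (M(f, W) = 3 + (28 + 23) = 3 + 51 = 54)
√(-22367 + M(-20, 0*27)) = √(-22367 + 54) = √(-22313) = I*√22313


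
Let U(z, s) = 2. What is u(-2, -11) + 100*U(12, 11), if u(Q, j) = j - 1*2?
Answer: 187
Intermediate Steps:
u(Q, j) = -2 + j (u(Q, j) = j - 2 = -2 + j)
u(-2, -11) + 100*U(12, 11) = (-2 - 11) + 100*2 = -13 + 200 = 187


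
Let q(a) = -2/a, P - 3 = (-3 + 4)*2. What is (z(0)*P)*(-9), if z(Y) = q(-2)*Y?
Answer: 0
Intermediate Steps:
P = 5 (P = 3 + (-3 + 4)*2 = 3 + 1*2 = 3 + 2 = 5)
z(Y) = Y (z(Y) = (-2/(-2))*Y = (-2*(-½))*Y = 1*Y = Y)
(z(0)*P)*(-9) = (0*5)*(-9) = 0*(-9) = 0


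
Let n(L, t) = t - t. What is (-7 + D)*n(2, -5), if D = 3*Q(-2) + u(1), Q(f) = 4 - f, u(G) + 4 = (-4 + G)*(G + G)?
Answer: 0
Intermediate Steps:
u(G) = -4 + 2*G*(-4 + G) (u(G) = -4 + (-4 + G)*(G + G) = -4 + (-4 + G)*(2*G) = -4 + 2*G*(-4 + G))
D = 8 (D = 3*(4 - 1*(-2)) + (-4 - 8*1 + 2*1**2) = 3*(4 + 2) + (-4 - 8 + 2*1) = 3*6 + (-4 - 8 + 2) = 18 - 10 = 8)
n(L, t) = 0
(-7 + D)*n(2, -5) = (-7 + 8)*0 = 1*0 = 0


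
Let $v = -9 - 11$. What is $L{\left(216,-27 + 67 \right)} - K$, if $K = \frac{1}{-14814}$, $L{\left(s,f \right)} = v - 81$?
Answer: $- \frac{1496213}{14814} \approx -101.0$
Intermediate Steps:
$v = -20$ ($v = -9 - 11 = -20$)
$L{\left(s,f \right)} = -101$ ($L{\left(s,f \right)} = -20 - 81 = -101$)
$K = - \frac{1}{14814} \approx -6.7504 \cdot 10^{-5}$
$L{\left(216,-27 + 67 \right)} - K = -101 - - \frac{1}{14814} = -101 + \frac{1}{14814} = - \frac{1496213}{14814}$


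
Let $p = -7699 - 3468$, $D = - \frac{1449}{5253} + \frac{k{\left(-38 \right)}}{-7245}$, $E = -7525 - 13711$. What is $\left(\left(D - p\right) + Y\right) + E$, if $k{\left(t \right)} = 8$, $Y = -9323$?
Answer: $- \frac{246010328383}{12685995} \approx -19392.0$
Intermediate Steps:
$E = -21236$
$D = - \frac{3513343}{12685995}$ ($D = - \frac{1449}{5253} + \frac{8}{-7245} = \left(-1449\right) \frac{1}{5253} + 8 \left(- \frac{1}{7245}\right) = - \frac{483}{1751} - \frac{8}{7245} = - \frac{3513343}{12685995} \approx -0.27695$)
$p = -11167$ ($p = -7699 - 3468 = -11167$)
$\left(\left(D - p\right) + Y\right) + E = \left(\left(- \frac{3513343}{12685995} - -11167\right) - 9323\right) - 21236 = \left(\left(- \frac{3513343}{12685995} + 11167\right) - 9323\right) - 21236 = \left(\frac{141660992822}{12685995} - 9323\right) - 21236 = \frac{23389461437}{12685995} - 21236 = - \frac{246010328383}{12685995}$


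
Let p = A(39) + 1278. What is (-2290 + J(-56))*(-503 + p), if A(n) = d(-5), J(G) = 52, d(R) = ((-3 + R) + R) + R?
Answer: -1694166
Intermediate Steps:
d(R) = -3 + 3*R (d(R) = (-3 + 2*R) + R = -3 + 3*R)
A(n) = -18 (A(n) = -3 + 3*(-5) = -3 - 15 = -18)
p = 1260 (p = -18 + 1278 = 1260)
(-2290 + J(-56))*(-503 + p) = (-2290 + 52)*(-503 + 1260) = -2238*757 = -1694166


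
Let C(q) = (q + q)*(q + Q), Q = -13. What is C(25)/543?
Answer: 200/181 ≈ 1.1050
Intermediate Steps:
C(q) = 2*q*(-13 + q) (C(q) = (q + q)*(q - 13) = (2*q)*(-13 + q) = 2*q*(-13 + q))
C(25)/543 = (2*25*(-13 + 25))/543 = (2*25*12)*(1/543) = 600*(1/543) = 200/181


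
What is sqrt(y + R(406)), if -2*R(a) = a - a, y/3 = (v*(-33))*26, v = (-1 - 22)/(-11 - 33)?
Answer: 3*I*sqrt(598)/2 ≈ 36.681*I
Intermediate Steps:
v = 23/44 (v = -23/(-44) = -23*(-1/44) = 23/44 ≈ 0.52273)
y = -2691/2 (y = 3*(((23/44)*(-33))*26) = 3*(-69/4*26) = 3*(-897/2) = -2691/2 ≈ -1345.5)
R(a) = 0 (R(a) = -(a - a)/2 = -1/2*0 = 0)
sqrt(y + R(406)) = sqrt(-2691/2 + 0) = sqrt(-2691/2) = 3*I*sqrt(598)/2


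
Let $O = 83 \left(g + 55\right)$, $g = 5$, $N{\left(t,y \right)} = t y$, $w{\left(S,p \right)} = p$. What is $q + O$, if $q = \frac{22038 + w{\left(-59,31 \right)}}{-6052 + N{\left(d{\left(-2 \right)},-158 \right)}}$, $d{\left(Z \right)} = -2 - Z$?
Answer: $\frac{30116891}{6052} \approx 4976.4$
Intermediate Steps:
$q = - \frac{22069}{6052}$ ($q = \frac{22038 + 31}{-6052 + \left(-2 - -2\right) \left(-158\right)} = \frac{22069}{-6052 + \left(-2 + 2\right) \left(-158\right)} = \frac{22069}{-6052 + 0 \left(-158\right)} = \frac{22069}{-6052 + 0} = \frac{22069}{-6052} = 22069 \left(- \frac{1}{6052}\right) = - \frac{22069}{6052} \approx -3.6466$)
$O = 4980$ ($O = 83 \left(5 + 55\right) = 83 \cdot 60 = 4980$)
$q + O = - \frac{22069}{6052} + 4980 = \frac{30116891}{6052}$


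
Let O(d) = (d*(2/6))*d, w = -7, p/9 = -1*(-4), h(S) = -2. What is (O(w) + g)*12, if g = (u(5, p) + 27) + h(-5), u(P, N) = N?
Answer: 928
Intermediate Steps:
p = 36 (p = 9*(-1*(-4)) = 9*4 = 36)
g = 61 (g = (36 + 27) - 2 = 63 - 2 = 61)
O(d) = d²/3 (O(d) = (d*(2*(⅙)))*d = (d*(⅓))*d = (d/3)*d = d²/3)
(O(w) + g)*12 = ((⅓)*(-7)² + 61)*12 = ((⅓)*49 + 61)*12 = (49/3 + 61)*12 = (232/3)*12 = 928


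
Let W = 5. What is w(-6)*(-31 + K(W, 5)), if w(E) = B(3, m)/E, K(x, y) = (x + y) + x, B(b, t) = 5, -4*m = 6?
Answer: 40/3 ≈ 13.333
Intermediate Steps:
m = -3/2 (m = -¼*6 = -3/2 ≈ -1.5000)
K(x, y) = y + 2*x
w(E) = 5/E
w(-6)*(-31 + K(W, 5)) = (5/(-6))*(-31 + (5 + 2*5)) = (5*(-⅙))*(-31 + (5 + 10)) = -5*(-31 + 15)/6 = -⅚*(-16) = 40/3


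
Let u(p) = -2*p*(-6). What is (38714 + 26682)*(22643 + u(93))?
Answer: 1553743564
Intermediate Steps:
u(p) = 12*p
(38714 + 26682)*(22643 + u(93)) = (38714 + 26682)*(22643 + 12*93) = 65396*(22643 + 1116) = 65396*23759 = 1553743564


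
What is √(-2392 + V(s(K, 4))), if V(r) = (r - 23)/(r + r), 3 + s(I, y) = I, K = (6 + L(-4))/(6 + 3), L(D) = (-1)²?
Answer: I*√954530/20 ≈ 48.85*I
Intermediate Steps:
L(D) = 1
K = 7/9 (K = (6 + 1)/(6 + 3) = 7/9 ≈ 0.77778)
s(I, y) = -3 + I
V(r) = (-23 + r)/(2*r) (V(r) = (-23 + r)/((2*r)) = (-23 + r)*(1/(2*r)) = (-23 + r)/(2*r))
√(-2392 + V(s(K, 4))) = √(-2392 + (-23 + (-3 + 7/9))/(2*(-3 + 7/9))) = √(-2392 + (-23 - 20/9)/(2*(-20/9))) = √(-2392 + (½)*(-9/20)*(-227/9)) = √(-2392 + 227/40) = √(-95453/40) = I*√954530/20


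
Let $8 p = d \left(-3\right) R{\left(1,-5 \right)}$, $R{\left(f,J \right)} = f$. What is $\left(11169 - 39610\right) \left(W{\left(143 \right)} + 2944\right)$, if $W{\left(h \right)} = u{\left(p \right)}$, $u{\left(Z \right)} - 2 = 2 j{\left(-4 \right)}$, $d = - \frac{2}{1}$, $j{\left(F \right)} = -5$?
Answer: $-83502776$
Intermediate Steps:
$d = -2$ ($d = \left(-2\right) 1 = -2$)
$p = \frac{3}{4}$ ($p = \frac{\left(-2\right) \left(-3\right) 1}{8} = \frac{6 \cdot 1}{8} = \frac{1}{8} \cdot 6 = \frac{3}{4} \approx 0.75$)
$u{\left(Z \right)} = -8$ ($u{\left(Z \right)} = 2 + 2 \left(-5\right) = 2 - 10 = -8$)
$W{\left(h \right)} = -8$
$\left(11169 - 39610\right) \left(W{\left(143 \right)} + 2944\right) = \left(11169 - 39610\right) \left(-8 + 2944\right) = \left(-28441\right) 2936 = -83502776$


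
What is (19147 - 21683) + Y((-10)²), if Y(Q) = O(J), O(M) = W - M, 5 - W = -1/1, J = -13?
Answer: -2517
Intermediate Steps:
W = 6 (W = 5 - (-1)/1 = 5 - (-1) = 5 - 1*(-1) = 5 + 1 = 6)
O(M) = 6 - M
Y(Q) = 19 (Y(Q) = 6 - 1*(-13) = 6 + 13 = 19)
(19147 - 21683) + Y((-10)²) = (19147 - 21683) + 19 = -2536 + 19 = -2517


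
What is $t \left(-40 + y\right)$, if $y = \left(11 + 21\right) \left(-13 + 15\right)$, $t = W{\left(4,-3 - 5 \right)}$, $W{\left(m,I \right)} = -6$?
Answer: $-144$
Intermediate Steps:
$t = -6$
$y = 64$ ($y = 32 \cdot 2 = 64$)
$t \left(-40 + y\right) = - 6 \left(-40 + 64\right) = \left(-6\right) 24 = -144$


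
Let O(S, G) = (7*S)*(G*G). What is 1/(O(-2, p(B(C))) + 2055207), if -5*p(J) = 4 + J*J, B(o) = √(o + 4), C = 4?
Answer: 25/51378159 ≈ 4.8659e-7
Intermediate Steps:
B(o) = √(4 + o)
p(J) = -⅘ - J²/5 (p(J) = -(4 + J*J)/5 = -(4 + J²)/5 = -⅘ - J²/5)
O(S, G) = 7*S*G² (O(S, G) = (7*S)*G² = 7*S*G²)
1/(O(-2, p(B(C))) + 2055207) = 1/(7*(-2)*(-⅘ - (√(4 + 4))²/5)² + 2055207) = 1/(7*(-2)*(-⅘ - (√8)²/5)² + 2055207) = 1/(7*(-2)*(-⅘ - (2*√2)²/5)² + 2055207) = 1/(7*(-2)*(-⅘ - ⅕*8)² + 2055207) = 1/(7*(-2)*(-⅘ - 8/5)² + 2055207) = 1/(7*(-2)*(-12/5)² + 2055207) = 1/(7*(-2)*(144/25) + 2055207) = 1/(-2016/25 + 2055207) = 1/(51378159/25) = 25/51378159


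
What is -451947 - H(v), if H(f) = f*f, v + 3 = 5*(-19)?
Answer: -461551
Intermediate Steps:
v = -98 (v = -3 + 5*(-19) = -3 - 95 = -98)
H(f) = f**2
-451947 - H(v) = -451947 - 1*(-98)**2 = -451947 - 1*9604 = -451947 - 9604 = -461551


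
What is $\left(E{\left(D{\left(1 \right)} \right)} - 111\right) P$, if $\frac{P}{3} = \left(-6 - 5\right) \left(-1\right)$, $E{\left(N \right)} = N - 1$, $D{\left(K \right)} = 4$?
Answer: $-3564$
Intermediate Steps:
$E{\left(N \right)} = -1 + N$ ($E{\left(N \right)} = N - 1 = -1 + N$)
$P = 33$ ($P = 3 \left(-6 - 5\right) \left(-1\right) = 3 \left(\left(-11\right) \left(-1\right)\right) = 3 \cdot 11 = 33$)
$\left(E{\left(D{\left(1 \right)} \right)} - 111\right) P = \left(\left(-1 + 4\right) - 111\right) 33 = \left(3 - 111\right) 33 = \left(-108\right) 33 = -3564$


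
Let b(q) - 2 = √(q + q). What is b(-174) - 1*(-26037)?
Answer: 26039 + 2*I*√87 ≈ 26039.0 + 18.655*I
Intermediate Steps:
b(q) = 2 + √2*√q (b(q) = 2 + √(q + q) = 2 + √(2*q) = 2 + √2*√q)
b(-174) - 1*(-26037) = (2 + √2*√(-174)) - 1*(-26037) = (2 + √2*(I*√174)) + 26037 = (2 + 2*I*√87) + 26037 = 26039 + 2*I*√87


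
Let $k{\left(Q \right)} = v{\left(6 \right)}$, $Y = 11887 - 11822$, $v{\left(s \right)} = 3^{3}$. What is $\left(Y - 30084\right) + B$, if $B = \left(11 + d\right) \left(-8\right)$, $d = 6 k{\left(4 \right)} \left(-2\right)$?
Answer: $-27515$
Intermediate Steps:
$v{\left(s \right)} = 27$
$Y = 65$ ($Y = 11887 - 11822 = 65$)
$k{\left(Q \right)} = 27$
$d = -324$ ($d = 6 \cdot 27 \left(-2\right) = 162 \left(-2\right) = -324$)
$B = 2504$ ($B = \left(11 - 324\right) \left(-8\right) = \left(-313\right) \left(-8\right) = 2504$)
$\left(Y - 30084\right) + B = \left(65 - 30084\right) + 2504 = -30019 + 2504 = -27515$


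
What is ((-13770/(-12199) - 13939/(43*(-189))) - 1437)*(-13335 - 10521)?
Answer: 161521090626400/4721013 ≈ 3.4213e+7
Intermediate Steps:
((-13770/(-12199) - 13939/(43*(-189))) - 1437)*(-13335 - 10521) = ((-13770*(-1/12199) - 13939/(-8127)) - 1437)*(-23856) = ((13770/12199 - 13939*(-1/8127)) - 1437)*(-23856) = ((13770/12199 + 13939/8127) - 1437)*(-23856) = (281950651/99141273 - 1437)*(-23856) = -142184058650/99141273*(-23856) = 161521090626400/4721013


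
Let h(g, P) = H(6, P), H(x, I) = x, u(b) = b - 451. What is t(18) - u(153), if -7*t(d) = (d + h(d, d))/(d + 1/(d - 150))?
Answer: 4951082/16625 ≈ 297.81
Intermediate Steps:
u(b) = -451 + b
h(g, P) = 6
t(d) = -(6 + d)/(7*(d + 1/(-150 + d))) (t(d) = -(d + 6)/(7*(d + 1/(d - 150))) = -(6 + d)/(7*(d + 1/(-150 + d))))
t(18) - u(153) = (900 - 1*18² + 144*18)/(7*(1 + 18² - 150*18)) - (-451 + 153) = (900 - 1*324 + 2592)/(7*(1 + 324 - 2700)) - 1*(-298) = (⅐)*(900 - 324 + 2592)/(-2375) + 298 = (⅐)*(-1/2375)*3168 + 298 = -3168/16625 + 298 = 4951082/16625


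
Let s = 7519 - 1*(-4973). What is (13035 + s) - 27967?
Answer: -2440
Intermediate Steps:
s = 12492 (s = 7519 + 4973 = 12492)
(13035 + s) - 27967 = (13035 + 12492) - 27967 = 25527 - 27967 = -2440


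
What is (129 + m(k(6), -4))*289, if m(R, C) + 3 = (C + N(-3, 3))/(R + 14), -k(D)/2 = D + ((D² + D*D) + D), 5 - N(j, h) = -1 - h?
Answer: 5606311/154 ≈ 36405.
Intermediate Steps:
N(j, h) = 6 + h (N(j, h) = 5 - (-1 - h) = 5 + (1 + h) = 6 + h)
k(D) = -4*D - 4*D² (k(D) = -2*(D + ((D² + D*D) + D)) = -2*(D + ((D² + D²) + D)) = -2*(D + (2*D² + D)) = -2*(D + (D + 2*D²)) = -2*(2*D + 2*D²) = -4*D - 4*D²)
m(R, C) = -3 + (9 + C)/(14 + R) (m(R, C) = -3 + (C + (6 + 3))/(R + 14) = -3 + (C + 9)/(14 + R) = -3 + (9 + C)/(14 + R))
(129 + m(k(6), -4))*289 = (129 + (-33 - 4 - (-12)*6*(1 + 6))/(14 - 4*6*(1 + 6)))*289 = (129 + (-33 - 4 - (-12)*6*7)/(14 - 4*6*7))*289 = (129 + (-33 - 4 - 3*(-168))/(14 - 168))*289 = (129 + (-33 - 4 + 504)/(-154))*289 = (129 - 1/154*467)*289 = (129 - 467/154)*289 = (19399/154)*289 = 5606311/154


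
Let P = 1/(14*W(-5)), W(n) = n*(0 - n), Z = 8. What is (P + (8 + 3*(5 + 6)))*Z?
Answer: 57396/175 ≈ 327.98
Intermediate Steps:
W(n) = -n² (W(n) = n*(-n) = -n²)
P = -1/350 (P = 1/(14*((-1*(-5)²))) = 1/(14*((-1*25))) = (1/14)/(-25) = (1/14)*(-1/25) = -1/350 ≈ -0.0028571)
(P + (8 + 3*(5 + 6)))*Z = (-1/350 + (8 + 3*(5 + 6)))*8 = (-1/350 + (8 + 3*11))*8 = (-1/350 + (8 + 33))*8 = (-1/350 + 41)*8 = (14349/350)*8 = 57396/175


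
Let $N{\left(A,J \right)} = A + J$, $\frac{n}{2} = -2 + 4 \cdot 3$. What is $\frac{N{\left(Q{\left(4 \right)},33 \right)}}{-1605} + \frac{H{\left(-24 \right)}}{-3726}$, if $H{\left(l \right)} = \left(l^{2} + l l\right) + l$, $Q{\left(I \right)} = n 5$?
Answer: $- \frac{128111}{332235} \approx -0.3856$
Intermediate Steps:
$n = 20$ ($n = 2 \left(-2 + 4 \cdot 3\right) = 2 \left(-2 + 12\right) = 2 \cdot 10 = 20$)
$Q{\left(I \right)} = 100$ ($Q{\left(I \right)} = 20 \cdot 5 = 100$)
$H{\left(l \right)} = l + 2 l^{2}$ ($H{\left(l \right)} = \left(l^{2} + l^{2}\right) + l = 2 l^{2} + l = l + 2 l^{2}$)
$\frac{N{\left(Q{\left(4 \right)},33 \right)}}{-1605} + \frac{H{\left(-24 \right)}}{-3726} = \frac{100 + 33}{-1605} + \frac{\left(-24\right) \left(1 + 2 \left(-24\right)\right)}{-3726} = 133 \left(- \frac{1}{1605}\right) + - 24 \left(1 - 48\right) \left(- \frac{1}{3726}\right) = - \frac{133}{1605} + \left(-24\right) \left(-47\right) \left(- \frac{1}{3726}\right) = - \frac{133}{1605} + 1128 \left(- \frac{1}{3726}\right) = - \frac{133}{1605} - \frac{188}{621} = - \frac{128111}{332235}$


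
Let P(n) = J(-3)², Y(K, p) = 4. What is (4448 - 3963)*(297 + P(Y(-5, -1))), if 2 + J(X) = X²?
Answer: 167810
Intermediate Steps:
J(X) = -2 + X²
P(n) = 49 (P(n) = (-2 + (-3)²)² = (-2 + 9)² = 7² = 49)
(4448 - 3963)*(297 + P(Y(-5, -1))) = (4448 - 3963)*(297 + 49) = 485*346 = 167810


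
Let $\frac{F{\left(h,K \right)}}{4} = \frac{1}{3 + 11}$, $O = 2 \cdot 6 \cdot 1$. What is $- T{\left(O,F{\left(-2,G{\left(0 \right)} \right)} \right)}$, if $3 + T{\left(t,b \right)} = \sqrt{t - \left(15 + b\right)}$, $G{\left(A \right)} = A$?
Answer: $3 - \frac{i \sqrt{161}}{7} \approx 3.0 - 1.8127 i$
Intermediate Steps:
$O = 12$ ($O = 12 \cdot 1 = 12$)
$F{\left(h,K \right)} = \frac{2}{7}$ ($F{\left(h,K \right)} = \frac{4}{3 + 11} = \frac{4}{14} = 4 \cdot \frac{1}{14} = \frac{2}{7}$)
$T{\left(t,b \right)} = -3 + \sqrt{-15 + t - b}$ ($T{\left(t,b \right)} = -3 + \sqrt{t - \left(15 + b\right)} = -3 + \sqrt{-15 + t - b}$)
$- T{\left(O,F{\left(-2,G{\left(0 \right)} \right)} \right)} = - (-3 + \sqrt{-15 + 12 - \frac{2}{7}}) = - (-3 + \sqrt{- \frac{23}{7}}) = - (-3 + \frac{i \sqrt{161}}{7}) = 3 - \frac{i \sqrt{161}}{7}$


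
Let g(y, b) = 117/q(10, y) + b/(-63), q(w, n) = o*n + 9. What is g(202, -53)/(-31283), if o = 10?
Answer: -114908/3998812041 ≈ -2.8736e-5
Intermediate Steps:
q(w, n) = 9 + 10*n (q(w, n) = 10*n + 9 = 9 + 10*n)
g(y, b) = 117/(9 + 10*y) - b/63 (g(y, b) = 117/(9 + 10*y) + b/(-63) = 117/(9 + 10*y) + b*(-1/63) = 117/(9 + 10*y) - b/63)
g(202, -53)/(-31283) = ((7371 - 1*(-53)*(9 + 10*202))/(63*(9 + 10*202)))/(-31283) = ((7371 - 1*(-53)*(9 + 2020))/(63*(9 + 2020)))*(-1/31283) = ((1/63)*(7371 - 1*(-53)*2029)/2029)*(-1/31283) = ((1/63)*(1/2029)*(7371 + 107537))*(-1/31283) = ((1/63)*(1/2029)*114908)*(-1/31283) = (114908/127827)*(-1/31283) = -114908/3998812041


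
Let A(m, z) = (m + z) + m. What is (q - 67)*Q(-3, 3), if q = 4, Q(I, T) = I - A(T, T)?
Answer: 756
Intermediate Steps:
A(m, z) = z + 2*m
Q(I, T) = I - 3*T (Q(I, T) = I - (T + 2*T) = I - 3*T)
(q - 67)*Q(-3, 3) = (4 - 67)*(-3 - 3*3) = -63*(-3 - 9) = -63*(-12) = 756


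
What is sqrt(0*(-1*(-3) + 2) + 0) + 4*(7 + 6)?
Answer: 52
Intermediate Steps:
sqrt(0*(-1*(-3) + 2) + 0) + 4*(7 + 6) = sqrt(0*(3 + 2) + 0) + 4*13 = sqrt(0*5 + 0) + 52 = sqrt(0 + 0) + 52 = sqrt(0) + 52 = 0 + 52 = 52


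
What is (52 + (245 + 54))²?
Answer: 123201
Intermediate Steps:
(52 + (245 + 54))² = (52 + 299)² = 351² = 123201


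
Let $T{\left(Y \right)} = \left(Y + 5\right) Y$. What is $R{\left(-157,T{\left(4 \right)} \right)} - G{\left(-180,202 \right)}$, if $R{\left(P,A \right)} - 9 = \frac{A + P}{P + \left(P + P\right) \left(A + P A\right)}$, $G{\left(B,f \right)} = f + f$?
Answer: $- \frac{63317326}{160297} \approx -395.0$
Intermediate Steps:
$T{\left(Y \right)} = Y \left(5 + Y\right)$ ($T{\left(Y \right)} = \left(5 + Y\right) Y = Y \left(5 + Y\right)$)
$G{\left(B,f \right)} = 2 f$
$R{\left(P,A \right)} = 9 + \frac{A + P}{P + 2 P \left(A + A P\right)}$ ($R{\left(P,A \right)} = 9 + \frac{A + P}{P + \left(P + P\right) \left(A + P A\right)} = 9 + \frac{A + P}{P + 2 P \left(A + A P\right)}$)
$R{\left(-157,T{\left(4 \right)} \right)} - G{\left(-180,202 \right)} = \frac{4 \left(5 + 4\right) + 10 \left(-157\right) + 18 \cdot 4 \left(5 + 4\right) \left(-157\right) + 18 \cdot 4 \left(5 + 4\right) \left(-157\right)^{2}}{\left(-157\right) \left(1 + 2 \cdot 4 \left(5 + 4\right) + 2 \cdot 4 \left(5 + 4\right) \left(-157\right)\right)} - 2 \cdot 202 = - \frac{4 \cdot 9 - 1570 + 18 \cdot 4 \cdot 9 \left(-157\right) + 18 \cdot 4 \cdot 9 \cdot 24649}{157 \left(1 + 2 \cdot 4 \cdot 9 + 2 \cdot 4 \cdot 9 \left(-157\right)\right)} - 404 = - \frac{36 - 1570 + 18 \cdot 36 \left(-157\right) + 18 \cdot 36 \cdot 24649}{157 \left(1 + 2 \cdot 36 + 2 \cdot 36 \left(-157\right)\right)} - 404 = - \frac{36 - 1570 - 101736 + 15972552}{157 \left(1 + 72 - 11304\right)} - 404 = \left(- \frac{1}{157}\right) \frac{1}{-11231} \cdot 15869282 - 404 = \left(- \frac{1}{157}\right) \left(- \frac{1}{11231}\right) 15869282 - 404 = \frac{1442662}{160297} - 404 = - \frac{63317326}{160297}$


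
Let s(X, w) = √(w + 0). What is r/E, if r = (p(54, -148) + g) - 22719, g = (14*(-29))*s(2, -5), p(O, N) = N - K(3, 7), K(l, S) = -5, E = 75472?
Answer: -11431/37736 - 203*I*√5/37736 ≈ -0.30292 - 0.012029*I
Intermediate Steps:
s(X, w) = √w
p(O, N) = 5 + N (p(O, N) = N - 1*(-5) = N + 5 = 5 + N)
g = -406*I*√5 (g = (14*(-29))*√(-5) = -406*I*√5 ≈ -907.84*I)
r = -22862 - 406*I*√5 (r = ((5 - 148) - 406*I*√5) - 22719 = (-143 - 406*I*√5) - 22719 = -22862 - 406*I*√5 ≈ -22862.0 - 907.84*I)
r/E = (-22862 - 406*I*√5)/75472 = (-22862 - 406*I*√5)*(1/75472) = -11431/37736 - 203*I*√5/37736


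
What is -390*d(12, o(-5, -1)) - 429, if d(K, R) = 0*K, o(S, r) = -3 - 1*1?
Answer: -429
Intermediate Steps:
o(S, r) = -4 (o(S, r) = -3 - 1 = -4)
d(K, R) = 0
-390*d(12, o(-5, -1)) - 429 = -390*0 - 429 = 0 - 429 = -429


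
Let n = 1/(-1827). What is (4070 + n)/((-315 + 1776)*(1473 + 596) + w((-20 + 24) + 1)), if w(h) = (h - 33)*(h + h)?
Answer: 7435889/5522160483 ≈ 0.0013466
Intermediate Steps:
n = -1/1827 ≈ -0.00054735
w(h) = 2*h*(-33 + h) (w(h) = (-33 + h)*(2*h) = 2*h*(-33 + h))
(4070 + n)/((-315 + 1776)*(1473 + 596) + w((-20 + 24) + 1)) = (4070 - 1/1827)/((-315 + 1776)*(1473 + 596) + 2*((-20 + 24) + 1)*(-33 + ((-20 + 24) + 1))) = 7435889/(1827*(1461*2069 + 2*(4 + 1)*(-33 + (4 + 1)))) = 7435889/(1827*(3022809 + 2*5*(-33 + 5))) = 7435889/(1827*(3022809 + 2*5*(-28))) = 7435889/(1827*(3022809 - 280)) = (7435889/1827)/3022529 = (7435889/1827)*(1/3022529) = 7435889/5522160483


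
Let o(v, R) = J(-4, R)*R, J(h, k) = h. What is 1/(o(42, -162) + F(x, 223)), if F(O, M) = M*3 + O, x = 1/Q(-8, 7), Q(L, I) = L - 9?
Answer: 17/22388 ≈ 0.00075934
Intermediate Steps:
o(v, R) = -4*R
Q(L, I) = -9 + L
x = -1/17 (x = 1/(-9 - 8) = 1/(-17) = -1/17 ≈ -0.058824)
F(O, M) = O + 3*M (F(O, M) = 3*M + O = O + 3*M)
1/(o(42, -162) + F(x, 223)) = 1/(-4*(-162) + (-1/17 + 3*223)) = 1/(648 + (-1/17 + 669)) = 1/(648 + 11372/17) = 1/(22388/17) = 17/22388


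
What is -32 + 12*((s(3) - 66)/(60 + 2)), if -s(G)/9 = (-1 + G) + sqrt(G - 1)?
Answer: -1496/31 - 54*sqrt(2)/31 ≈ -50.722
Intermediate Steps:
s(G) = 9 - 9*G - 9*sqrt(-1 + G) (s(G) = -9*((-1 + G) + sqrt(G - 1)) = -9*((-1 + G) + sqrt(-1 + G)) = -9*(-1 + G + sqrt(-1 + G)) = 9 - 9*G - 9*sqrt(-1 + G))
-32 + 12*((s(3) - 66)/(60 + 2)) = -32 + 12*(((9 - 9*3 - 9*sqrt(-1 + 3)) - 66)/(60 + 2)) = -32 + 12*(((9 - 27 - 9*sqrt(2)) - 66)/62) = -32 + 12*(((-18 - 9*sqrt(2)) - 66)*(1/62)) = -32 + 12*((-84 - 9*sqrt(2))*(1/62)) = -32 + 12*(-42/31 - 9*sqrt(2)/62) = -32 + (-504/31 - 54*sqrt(2)/31) = -1496/31 - 54*sqrt(2)/31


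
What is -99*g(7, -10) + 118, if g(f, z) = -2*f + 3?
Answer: 1207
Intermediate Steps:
g(f, z) = 3 - 2*f
-99*g(7, -10) + 118 = -99*(3 - 2*7) + 118 = -99*(3 - 14) + 118 = -99*(-11) + 118 = 1089 + 118 = 1207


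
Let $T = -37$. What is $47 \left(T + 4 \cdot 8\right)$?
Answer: $-235$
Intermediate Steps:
$47 \left(T + 4 \cdot 8\right) = 47 \left(-37 + 4 \cdot 8\right) = 47 \left(-37 + 32\right) = 47 \left(-5\right) = -235$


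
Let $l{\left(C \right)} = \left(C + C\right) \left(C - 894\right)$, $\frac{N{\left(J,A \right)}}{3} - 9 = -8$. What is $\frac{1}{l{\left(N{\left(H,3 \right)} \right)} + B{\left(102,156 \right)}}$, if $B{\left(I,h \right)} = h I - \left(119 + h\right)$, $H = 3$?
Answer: $\frac{1}{10291} \approx 9.7172 \cdot 10^{-5}$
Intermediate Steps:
$N{\left(J,A \right)} = 3$ ($N{\left(J,A \right)} = 27 + 3 \left(-8\right) = 27 - 24 = 3$)
$l{\left(C \right)} = 2 C \left(-894 + C\right)$
$B{\left(I,h \right)} = -119 - h + I h$ ($B{\left(I,h \right)} = I h - \left(119 + h\right) = -119 - h + I h$)
$\frac{1}{l{\left(N{\left(H,3 \right)} \right)} + B{\left(102,156 \right)}} = \frac{1}{2 \cdot 3 \left(-894 + 3\right) - -15637} = \frac{1}{2 \cdot 3 \left(-891\right) - -15637} = \frac{1}{-5346 + 15637} = \frac{1}{10291}$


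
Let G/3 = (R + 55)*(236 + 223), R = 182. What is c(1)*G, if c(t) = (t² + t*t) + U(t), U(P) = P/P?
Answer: 979047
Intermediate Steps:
U(P) = 1
c(t) = 1 + 2*t² (c(t) = (t² + t*t) + 1 = (t² + t²) + 1 = 2*t² + 1 = 1 + 2*t²)
G = 326349 (G = 3*((182 + 55)*(236 + 223)) = 3*(237*459) = 3*108783 = 326349)
c(1)*G = (1 + 2*1²)*326349 = (1 + 2*1)*326349 = (1 + 2)*326349 = 3*326349 = 979047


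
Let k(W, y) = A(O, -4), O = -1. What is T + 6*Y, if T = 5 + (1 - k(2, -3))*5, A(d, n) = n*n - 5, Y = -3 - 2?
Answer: -75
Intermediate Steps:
Y = -5
A(d, n) = -5 + n² (A(d, n) = n² - 5 = -5 + n²)
k(W, y) = 11 (k(W, y) = -5 + (-4)² = -5 + 16 = 11)
T = -45 (T = 5 + (1 - 1*11)*5 = 5 + (1 - 11)*5 = 5 - 10*5 = 5 - 50 = -45)
T + 6*Y = -45 + 6*(-5) = -45 - 30 = -75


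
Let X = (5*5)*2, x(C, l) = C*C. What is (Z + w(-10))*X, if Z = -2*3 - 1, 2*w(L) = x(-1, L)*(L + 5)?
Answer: -475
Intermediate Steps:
x(C, l) = C**2
w(L) = 5/2 + L/2 (w(L) = ((-1)**2*(L + 5))/2 = (1*(5 + L))/2 = (5 + L)/2 = 5/2 + L/2)
X = 50 (X = 25*2 = 50)
Z = -7 (Z = -6 - 1 = -7)
(Z + w(-10))*X = (-7 + (5/2 + (1/2)*(-10)))*50 = (-7 + (5/2 - 5))*50 = (-7 - 5/2)*50 = -19/2*50 = -475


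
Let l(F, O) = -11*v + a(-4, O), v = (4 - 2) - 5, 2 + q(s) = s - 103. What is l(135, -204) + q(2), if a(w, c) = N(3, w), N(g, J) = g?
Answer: -67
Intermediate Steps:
a(w, c) = 3
q(s) = -105 + s (q(s) = -2 + (s - 103) = -2 + (-103 + s) = -105 + s)
v = -3 (v = 2 - 5 = -3)
l(F, O) = 36 (l(F, O) = -11*(-3) + 3 = 33 + 3 = 36)
l(135, -204) + q(2) = 36 + (-105 + 2) = 36 - 103 = -67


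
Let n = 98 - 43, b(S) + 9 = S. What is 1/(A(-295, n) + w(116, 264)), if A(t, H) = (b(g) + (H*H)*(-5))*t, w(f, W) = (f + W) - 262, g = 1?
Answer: 1/4464353 ≈ 2.2400e-7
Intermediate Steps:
b(S) = -9 + S
w(f, W) = -262 + W + f (w(f, W) = (W + f) - 262 = -262 + W + f)
n = 55
A(t, H) = t*(-8 - 5*H²) (A(t, H) = ((-9 + 1) + (H*H)*(-5))*t = (-8 + H²*(-5))*t = (-8 - 5*H²)*t = t*(-8 - 5*H²))
1/(A(-295, n) + w(116, 264)) = 1/(-1*(-295)*(8 + 5*55²) + (-262 + 264 + 116)) = 1/(-1*(-295)*(8 + 5*3025) + 118) = 1/(-1*(-295)*(8 + 15125) + 118) = 1/(-1*(-295)*15133 + 118) = 1/(4464235 + 118) = 1/4464353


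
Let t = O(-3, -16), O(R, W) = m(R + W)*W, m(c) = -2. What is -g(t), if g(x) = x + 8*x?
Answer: -288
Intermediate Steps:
O(R, W) = -2*W
t = 32 (t = -2*(-16) = 32)
g(x) = 9*x
-g(t) = -9*32 = -1*288 = -288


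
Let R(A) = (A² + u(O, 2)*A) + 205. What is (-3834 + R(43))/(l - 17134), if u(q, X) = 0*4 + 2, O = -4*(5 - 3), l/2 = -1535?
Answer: 847/10102 ≈ 0.083845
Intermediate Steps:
l = -3070 (l = 2*(-1535) = -3070)
O = -8 (O = -4*2 = -8)
u(q, X) = 2 (u(q, X) = 0 + 2 = 2)
R(A) = 205 + A² + 2*A (R(A) = (A² + 2*A) + 205 = 205 + A² + 2*A)
(-3834 + R(43))/(l - 17134) = (-3834 + (205 + 43² + 2*43))/(-3070 - 17134) = (-3834 + (205 + 1849 + 86))/(-20204) = (-3834 + 2140)*(-1/20204) = -1694*(-1/20204) = 847/10102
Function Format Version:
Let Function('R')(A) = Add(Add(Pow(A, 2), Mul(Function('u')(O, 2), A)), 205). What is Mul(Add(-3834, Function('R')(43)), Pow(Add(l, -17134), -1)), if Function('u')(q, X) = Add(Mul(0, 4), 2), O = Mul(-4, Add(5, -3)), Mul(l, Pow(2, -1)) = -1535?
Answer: Rational(847, 10102) ≈ 0.083845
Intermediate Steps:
l = -3070 (l = Mul(2, -1535) = -3070)
O = -8 (O = Mul(-4, 2) = -8)
Function('u')(q, X) = 2 (Function('u')(q, X) = Add(0, 2) = 2)
Function('R')(A) = Add(205, Pow(A, 2), Mul(2, A)) (Function('R')(A) = Add(Add(Pow(A, 2), Mul(2, A)), 205) = Add(205, Pow(A, 2), Mul(2, A)))
Mul(Add(-3834, Function('R')(43)), Pow(Add(l, -17134), -1)) = Mul(Add(-3834, Add(205, Pow(43, 2), Mul(2, 43))), Pow(Add(-3070, -17134), -1)) = Mul(Add(-3834, Add(205, 1849, 86)), Pow(-20204, -1)) = Mul(Add(-3834, 2140), Rational(-1, 20204)) = Mul(-1694, Rational(-1, 20204)) = Rational(847, 10102)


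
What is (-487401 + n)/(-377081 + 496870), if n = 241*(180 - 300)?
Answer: -516321/119789 ≈ -4.3103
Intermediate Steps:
n = -28920 (n = 241*(-120) = -28920)
(-487401 + n)/(-377081 + 496870) = (-487401 - 28920)/(-377081 + 496870) = -516321/119789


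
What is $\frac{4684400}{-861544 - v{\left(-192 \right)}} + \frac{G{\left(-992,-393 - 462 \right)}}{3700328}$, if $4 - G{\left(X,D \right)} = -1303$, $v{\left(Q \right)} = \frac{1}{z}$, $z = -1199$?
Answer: $- \frac{4156379168757303}{764481292926328} \approx -5.4369$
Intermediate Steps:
$v{\left(Q \right)} = - \frac{1}{1199}$ ($v{\left(Q \right)} = \frac{1}{-1199} = - \frac{1}{1199}$)
$G{\left(X,D \right)} = 1307$ ($G{\left(X,D \right)} = 4 - -1303 = 4 + 1303 = 1307$)
$\frac{4684400}{-861544 - v{\left(-192 \right)}} + \frac{G{\left(-992,-393 - 462 \right)}}{3700328} = \frac{4684400}{-861544 - - \frac{1}{1199}} + \frac{1307}{3700328} = \frac{4684400}{-861544 + \frac{1}{1199}} + 1307 \cdot \frac{1}{3700328} = \frac{4684400}{- \frac{1032991255}{1199}} + \frac{1307}{3700328} = 4684400 \left(- \frac{1199}{1032991255}\right) + \frac{1307}{3700328} = - \frac{1123319120}{206598251} + \frac{1307}{3700328} = - \frac{4156379168757303}{764481292926328}$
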